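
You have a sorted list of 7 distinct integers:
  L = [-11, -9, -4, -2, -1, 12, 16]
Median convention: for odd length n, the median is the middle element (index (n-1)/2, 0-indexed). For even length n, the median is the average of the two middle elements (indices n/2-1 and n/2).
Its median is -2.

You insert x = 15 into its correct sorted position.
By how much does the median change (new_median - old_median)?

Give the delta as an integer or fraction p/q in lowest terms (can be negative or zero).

Answer: 1/2

Derivation:
Old median = -2
After inserting x = 15: new sorted = [-11, -9, -4, -2, -1, 12, 15, 16]
New median = -3/2
Delta = -3/2 - -2 = 1/2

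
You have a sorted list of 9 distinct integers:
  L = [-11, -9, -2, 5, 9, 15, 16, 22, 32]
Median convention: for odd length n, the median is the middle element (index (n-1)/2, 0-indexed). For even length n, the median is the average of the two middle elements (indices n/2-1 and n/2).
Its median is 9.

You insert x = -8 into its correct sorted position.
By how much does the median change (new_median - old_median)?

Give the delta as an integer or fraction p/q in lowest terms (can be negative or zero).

Answer: -2

Derivation:
Old median = 9
After inserting x = -8: new sorted = [-11, -9, -8, -2, 5, 9, 15, 16, 22, 32]
New median = 7
Delta = 7 - 9 = -2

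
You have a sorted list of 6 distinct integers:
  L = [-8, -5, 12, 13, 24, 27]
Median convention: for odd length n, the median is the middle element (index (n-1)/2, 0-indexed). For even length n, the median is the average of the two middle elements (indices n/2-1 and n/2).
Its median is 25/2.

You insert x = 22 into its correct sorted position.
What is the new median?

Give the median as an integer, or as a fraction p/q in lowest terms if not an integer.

Old list (sorted, length 6): [-8, -5, 12, 13, 24, 27]
Old median = 25/2
Insert x = 22
Old length even (6). Middle pair: indices 2,3 = 12,13.
New length odd (7). New median = single middle element.
x = 22: 4 elements are < x, 2 elements are > x.
New sorted list: [-8, -5, 12, 13, 22, 24, 27]
New median = 13

Answer: 13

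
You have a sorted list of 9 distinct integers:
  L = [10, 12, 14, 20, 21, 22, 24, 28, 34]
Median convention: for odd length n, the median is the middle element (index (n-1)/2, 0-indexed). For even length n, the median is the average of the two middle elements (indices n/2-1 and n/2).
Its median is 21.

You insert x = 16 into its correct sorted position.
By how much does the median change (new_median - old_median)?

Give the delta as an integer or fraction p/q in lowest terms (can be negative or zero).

Old median = 21
After inserting x = 16: new sorted = [10, 12, 14, 16, 20, 21, 22, 24, 28, 34]
New median = 41/2
Delta = 41/2 - 21 = -1/2

Answer: -1/2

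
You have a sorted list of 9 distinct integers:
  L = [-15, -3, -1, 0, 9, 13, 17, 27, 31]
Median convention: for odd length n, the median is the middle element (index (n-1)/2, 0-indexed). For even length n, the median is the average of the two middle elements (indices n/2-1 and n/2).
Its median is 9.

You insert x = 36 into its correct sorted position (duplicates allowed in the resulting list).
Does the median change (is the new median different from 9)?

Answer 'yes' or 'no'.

Old median = 9
Insert x = 36
New median = 11
Changed? yes

Answer: yes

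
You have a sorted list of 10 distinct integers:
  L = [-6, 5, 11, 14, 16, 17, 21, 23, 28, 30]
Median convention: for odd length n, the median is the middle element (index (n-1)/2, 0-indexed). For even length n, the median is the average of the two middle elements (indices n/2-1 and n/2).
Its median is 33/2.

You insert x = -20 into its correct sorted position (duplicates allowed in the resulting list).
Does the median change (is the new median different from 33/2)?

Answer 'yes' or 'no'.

Old median = 33/2
Insert x = -20
New median = 16
Changed? yes

Answer: yes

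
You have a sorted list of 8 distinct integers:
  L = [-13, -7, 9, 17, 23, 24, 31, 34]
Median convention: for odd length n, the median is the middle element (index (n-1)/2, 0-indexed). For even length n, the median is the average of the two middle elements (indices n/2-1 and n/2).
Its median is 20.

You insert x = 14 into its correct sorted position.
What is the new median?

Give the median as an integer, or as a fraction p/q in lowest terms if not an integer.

Old list (sorted, length 8): [-13, -7, 9, 17, 23, 24, 31, 34]
Old median = 20
Insert x = 14
Old length even (8). Middle pair: indices 3,4 = 17,23.
New length odd (9). New median = single middle element.
x = 14: 3 elements are < x, 5 elements are > x.
New sorted list: [-13, -7, 9, 14, 17, 23, 24, 31, 34]
New median = 17

Answer: 17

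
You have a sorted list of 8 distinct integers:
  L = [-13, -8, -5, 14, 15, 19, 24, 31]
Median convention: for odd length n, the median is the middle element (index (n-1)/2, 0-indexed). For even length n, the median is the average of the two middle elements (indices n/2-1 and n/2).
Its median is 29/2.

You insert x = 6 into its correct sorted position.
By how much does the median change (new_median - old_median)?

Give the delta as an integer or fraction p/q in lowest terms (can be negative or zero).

Old median = 29/2
After inserting x = 6: new sorted = [-13, -8, -5, 6, 14, 15, 19, 24, 31]
New median = 14
Delta = 14 - 29/2 = -1/2

Answer: -1/2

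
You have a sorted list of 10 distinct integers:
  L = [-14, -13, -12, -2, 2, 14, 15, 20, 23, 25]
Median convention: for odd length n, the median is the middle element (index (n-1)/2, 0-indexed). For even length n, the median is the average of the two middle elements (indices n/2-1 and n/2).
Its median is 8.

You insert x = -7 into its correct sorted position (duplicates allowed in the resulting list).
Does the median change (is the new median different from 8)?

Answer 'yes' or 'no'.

Old median = 8
Insert x = -7
New median = 2
Changed? yes

Answer: yes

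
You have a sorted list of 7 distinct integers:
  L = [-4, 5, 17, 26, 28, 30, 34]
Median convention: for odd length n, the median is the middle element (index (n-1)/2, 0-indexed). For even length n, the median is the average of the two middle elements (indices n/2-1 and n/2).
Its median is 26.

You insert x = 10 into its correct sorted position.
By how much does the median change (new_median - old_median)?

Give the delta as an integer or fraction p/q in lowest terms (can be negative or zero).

Answer: -9/2

Derivation:
Old median = 26
After inserting x = 10: new sorted = [-4, 5, 10, 17, 26, 28, 30, 34]
New median = 43/2
Delta = 43/2 - 26 = -9/2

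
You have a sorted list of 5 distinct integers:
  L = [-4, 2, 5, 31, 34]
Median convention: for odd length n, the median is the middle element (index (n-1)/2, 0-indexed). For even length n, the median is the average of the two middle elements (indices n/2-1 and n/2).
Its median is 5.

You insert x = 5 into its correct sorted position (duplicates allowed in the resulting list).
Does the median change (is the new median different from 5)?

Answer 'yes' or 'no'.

Answer: no

Derivation:
Old median = 5
Insert x = 5
New median = 5
Changed? no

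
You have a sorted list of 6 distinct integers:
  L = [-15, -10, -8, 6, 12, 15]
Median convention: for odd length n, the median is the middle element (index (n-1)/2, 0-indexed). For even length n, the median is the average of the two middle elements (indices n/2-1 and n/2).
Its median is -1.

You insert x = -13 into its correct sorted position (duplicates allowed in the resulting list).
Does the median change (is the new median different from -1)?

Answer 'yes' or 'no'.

Old median = -1
Insert x = -13
New median = -8
Changed? yes

Answer: yes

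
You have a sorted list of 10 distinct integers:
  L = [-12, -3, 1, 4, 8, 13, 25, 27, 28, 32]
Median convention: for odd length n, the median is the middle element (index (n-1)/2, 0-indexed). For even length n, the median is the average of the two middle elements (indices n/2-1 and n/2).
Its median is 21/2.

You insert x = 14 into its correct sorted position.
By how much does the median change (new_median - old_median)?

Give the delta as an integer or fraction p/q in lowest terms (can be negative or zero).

Old median = 21/2
After inserting x = 14: new sorted = [-12, -3, 1, 4, 8, 13, 14, 25, 27, 28, 32]
New median = 13
Delta = 13 - 21/2 = 5/2

Answer: 5/2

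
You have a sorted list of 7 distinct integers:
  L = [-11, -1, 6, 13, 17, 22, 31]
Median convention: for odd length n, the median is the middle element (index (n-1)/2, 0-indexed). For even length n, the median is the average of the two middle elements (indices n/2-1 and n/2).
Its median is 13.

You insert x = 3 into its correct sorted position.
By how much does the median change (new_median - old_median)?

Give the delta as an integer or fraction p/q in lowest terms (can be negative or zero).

Answer: -7/2

Derivation:
Old median = 13
After inserting x = 3: new sorted = [-11, -1, 3, 6, 13, 17, 22, 31]
New median = 19/2
Delta = 19/2 - 13 = -7/2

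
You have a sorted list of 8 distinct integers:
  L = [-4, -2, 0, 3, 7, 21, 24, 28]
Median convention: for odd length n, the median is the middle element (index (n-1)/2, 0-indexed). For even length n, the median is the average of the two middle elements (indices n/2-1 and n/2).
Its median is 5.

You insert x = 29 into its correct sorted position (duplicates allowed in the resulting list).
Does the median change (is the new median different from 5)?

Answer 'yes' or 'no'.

Answer: yes

Derivation:
Old median = 5
Insert x = 29
New median = 7
Changed? yes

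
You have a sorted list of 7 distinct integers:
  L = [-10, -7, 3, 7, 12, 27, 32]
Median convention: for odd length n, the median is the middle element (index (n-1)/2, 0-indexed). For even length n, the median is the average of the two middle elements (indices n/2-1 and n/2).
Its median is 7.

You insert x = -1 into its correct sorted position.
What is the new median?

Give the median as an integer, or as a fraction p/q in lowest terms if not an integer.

Answer: 5

Derivation:
Old list (sorted, length 7): [-10, -7, 3, 7, 12, 27, 32]
Old median = 7
Insert x = -1
Old length odd (7). Middle was index 3 = 7.
New length even (8). New median = avg of two middle elements.
x = -1: 2 elements are < x, 5 elements are > x.
New sorted list: [-10, -7, -1, 3, 7, 12, 27, 32]
New median = 5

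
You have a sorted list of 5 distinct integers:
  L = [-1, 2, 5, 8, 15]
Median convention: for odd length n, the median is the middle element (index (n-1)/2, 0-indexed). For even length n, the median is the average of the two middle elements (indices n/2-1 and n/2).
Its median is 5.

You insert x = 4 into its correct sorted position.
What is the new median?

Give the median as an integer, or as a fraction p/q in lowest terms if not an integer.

Answer: 9/2

Derivation:
Old list (sorted, length 5): [-1, 2, 5, 8, 15]
Old median = 5
Insert x = 4
Old length odd (5). Middle was index 2 = 5.
New length even (6). New median = avg of two middle elements.
x = 4: 2 elements are < x, 3 elements are > x.
New sorted list: [-1, 2, 4, 5, 8, 15]
New median = 9/2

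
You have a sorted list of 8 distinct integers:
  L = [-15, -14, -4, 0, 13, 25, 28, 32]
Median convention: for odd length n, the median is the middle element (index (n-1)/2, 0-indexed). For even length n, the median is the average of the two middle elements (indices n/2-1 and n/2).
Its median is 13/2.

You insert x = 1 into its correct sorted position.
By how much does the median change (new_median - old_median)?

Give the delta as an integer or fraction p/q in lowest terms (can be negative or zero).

Answer: -11/2

Derivation:
Old median = 13/2
After inserting x = 1: new sorted = [-15, -14, -4, 0, 1, 13, 25, 28, 32]
New median = 1
Delta = 1 - 13/2 = -11/2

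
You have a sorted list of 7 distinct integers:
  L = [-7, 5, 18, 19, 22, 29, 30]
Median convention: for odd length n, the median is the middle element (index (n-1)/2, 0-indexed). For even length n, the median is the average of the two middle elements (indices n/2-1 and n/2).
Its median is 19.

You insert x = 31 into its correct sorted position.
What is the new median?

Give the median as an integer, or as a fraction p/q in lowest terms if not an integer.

Answer: 41/2

Derivation:
Old list (sorted, length 7): [-7, 5, 18, 19, 22, 29, 30]
Old median = 19
Insert x = 31
Old length odd (7). Middle was index 3 = 19.
New length even (8). New median = avg of two middle elements.
x = 31: 7 elements are < x, 0 elements are > x.
New sorted list: [-7, 5, 18, 19, 22, 29, 30, 31]
New median = 41/2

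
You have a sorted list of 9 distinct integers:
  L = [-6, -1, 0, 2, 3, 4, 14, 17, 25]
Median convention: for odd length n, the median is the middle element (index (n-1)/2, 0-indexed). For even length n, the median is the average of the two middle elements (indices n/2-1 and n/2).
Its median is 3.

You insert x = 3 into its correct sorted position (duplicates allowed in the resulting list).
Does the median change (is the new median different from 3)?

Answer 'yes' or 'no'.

Old median = 3
Insert x = 3
New median = 3
Changed? no

Answer: no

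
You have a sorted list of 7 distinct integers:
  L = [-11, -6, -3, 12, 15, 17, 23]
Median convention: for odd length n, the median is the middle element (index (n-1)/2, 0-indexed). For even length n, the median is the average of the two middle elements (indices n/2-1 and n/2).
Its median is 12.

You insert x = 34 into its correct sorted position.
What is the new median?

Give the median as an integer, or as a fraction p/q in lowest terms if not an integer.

Answer: 27/2

Derivation:
Old list (sorted, length 7): [-11, -6, -3, 12, 15, 17, 23]
Old median = 12
Insert x = 34
Old length odd (7). Middle was index 3 = 12.
New length even (8). New median = avg of two middle elements.
x = 34: 7 elements are < x, 0 elements are > x.
New sorted list: [-11, -6, -3, 12, 15, 17, 23, 34]
New median = 27/2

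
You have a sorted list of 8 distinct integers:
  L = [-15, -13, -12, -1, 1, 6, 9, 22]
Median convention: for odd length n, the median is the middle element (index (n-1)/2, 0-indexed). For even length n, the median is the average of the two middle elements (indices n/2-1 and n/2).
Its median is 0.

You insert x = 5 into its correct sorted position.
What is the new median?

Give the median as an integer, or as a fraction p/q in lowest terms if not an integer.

Old list (sorted, length 8): [-15, -13, -12, -1, 1, 6, 9, 22]
Old median = 0
Insert x = 5
Old length even (8). Middle pair: indices 3,4 = -1,1.
New length odd (9). New median = single middle element.
x = 5: 5 elements are < x, 3 elements are > x.
New sorted list: [-15, -13, -12, -1, 1, 5, 6, 9, 22]
New median = 1

Answer: 1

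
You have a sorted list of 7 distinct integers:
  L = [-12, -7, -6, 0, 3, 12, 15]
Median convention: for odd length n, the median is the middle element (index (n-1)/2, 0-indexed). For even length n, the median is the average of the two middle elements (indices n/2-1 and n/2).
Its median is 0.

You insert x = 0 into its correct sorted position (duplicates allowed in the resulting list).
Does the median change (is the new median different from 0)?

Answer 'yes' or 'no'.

Old median = 0
Insert x = 0
New median = 0
Changed? no

Answer: no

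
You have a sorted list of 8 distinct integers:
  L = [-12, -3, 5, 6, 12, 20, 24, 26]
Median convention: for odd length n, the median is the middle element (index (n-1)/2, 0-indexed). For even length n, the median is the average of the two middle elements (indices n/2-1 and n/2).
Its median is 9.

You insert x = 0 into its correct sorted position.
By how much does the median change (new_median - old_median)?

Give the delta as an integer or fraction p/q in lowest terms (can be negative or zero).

Old median = 9
After inserting x = 0: new sorted = [-12, -3, 0, 5, 6, 12, 20, 24, 26]
New median = 6
Delta = 6 - 9 = -3

Answer: -3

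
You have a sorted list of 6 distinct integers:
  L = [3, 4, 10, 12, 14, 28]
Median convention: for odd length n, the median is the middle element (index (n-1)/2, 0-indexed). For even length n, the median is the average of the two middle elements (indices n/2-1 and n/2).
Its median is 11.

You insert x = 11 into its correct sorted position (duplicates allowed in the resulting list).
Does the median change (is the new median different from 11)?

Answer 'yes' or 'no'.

Answer: no

Derivation:
Old median = 11
Insert x = 11
New median = 11
Changed? no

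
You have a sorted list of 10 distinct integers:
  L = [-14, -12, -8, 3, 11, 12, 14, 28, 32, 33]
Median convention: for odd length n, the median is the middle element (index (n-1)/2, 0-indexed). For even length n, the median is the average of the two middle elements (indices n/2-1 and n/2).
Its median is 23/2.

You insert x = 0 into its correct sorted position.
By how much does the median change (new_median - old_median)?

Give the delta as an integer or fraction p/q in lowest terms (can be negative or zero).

Old median = 23/2
After inserting x = 0: new sorted = [-14, -12, -8, 0, 3, 11, 12, 14, 28, 32, 33]
New median = 11
Delta = 11 - 23/2 = -1/2

Answer: -1/2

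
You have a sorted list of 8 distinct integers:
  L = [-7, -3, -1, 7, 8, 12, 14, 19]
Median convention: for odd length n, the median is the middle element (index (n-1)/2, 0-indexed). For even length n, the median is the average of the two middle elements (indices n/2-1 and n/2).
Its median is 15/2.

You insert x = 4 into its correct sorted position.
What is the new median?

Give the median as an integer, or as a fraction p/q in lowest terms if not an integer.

Old list (sorted, length 8): [-7, -3, -1, 7, 8, 12, 14, 19]
Old median = 15/2
Insert x = 4
Old length even (8). Middle pair: indices 3,4 = 7,8.
New length odd (9). New median = single middle element.
x = 4: 3 elements are < x, 5 elements are > x.
New sorted list: [-7, -3, -1, 4, 7, 8, 12, 14, 19]
New median = 7

Answer: 7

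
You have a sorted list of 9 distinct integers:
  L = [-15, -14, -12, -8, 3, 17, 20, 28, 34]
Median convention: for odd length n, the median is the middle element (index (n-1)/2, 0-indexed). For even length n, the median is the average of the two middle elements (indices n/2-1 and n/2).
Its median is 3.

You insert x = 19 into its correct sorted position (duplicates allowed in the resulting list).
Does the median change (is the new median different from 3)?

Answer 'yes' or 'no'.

Old median = 3
Insert x = 19
New median = 10
Changed? yes

Answer: yes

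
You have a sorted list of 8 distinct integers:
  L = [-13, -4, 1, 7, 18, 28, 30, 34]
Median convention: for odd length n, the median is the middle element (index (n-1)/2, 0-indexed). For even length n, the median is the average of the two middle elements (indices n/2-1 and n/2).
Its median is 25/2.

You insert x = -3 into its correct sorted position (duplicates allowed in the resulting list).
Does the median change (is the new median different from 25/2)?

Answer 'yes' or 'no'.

Old median = 25/2
Insert x = -3
New median = 7
Changed? yes

Answer: yes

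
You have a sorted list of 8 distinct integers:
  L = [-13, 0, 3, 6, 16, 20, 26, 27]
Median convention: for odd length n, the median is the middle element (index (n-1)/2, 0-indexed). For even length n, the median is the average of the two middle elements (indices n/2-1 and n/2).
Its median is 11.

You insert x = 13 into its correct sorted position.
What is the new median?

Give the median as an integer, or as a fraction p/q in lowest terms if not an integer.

Old list (sorted, length 8): [-13, 0, 3, 6, 16, 20, 26, 27]
Old median = 11
Insert x = 13
Old length even (8). Middle pair: indices 3,4 = 6,16.
New length odd (9). New median = single middle element.
x = 13: 4 elements are < x, 4 elements are > x.
New sorted list: [-13, 0, 3, 6, 13, 16, 20, 26, 27]
New median = 13

Answer: 13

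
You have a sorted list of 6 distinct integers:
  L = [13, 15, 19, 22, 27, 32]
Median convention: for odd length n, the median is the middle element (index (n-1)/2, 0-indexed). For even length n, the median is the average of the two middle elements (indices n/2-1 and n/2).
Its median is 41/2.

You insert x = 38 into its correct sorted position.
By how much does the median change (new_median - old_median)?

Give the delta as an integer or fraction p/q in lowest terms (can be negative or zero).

Old median = 41/2
After inserting x = 38: new sorted = [13, 15, 19, 22, 27, 32, 38]
New median = 22
Delta = 22 - 41/2 = 3/2

Answer: 3/2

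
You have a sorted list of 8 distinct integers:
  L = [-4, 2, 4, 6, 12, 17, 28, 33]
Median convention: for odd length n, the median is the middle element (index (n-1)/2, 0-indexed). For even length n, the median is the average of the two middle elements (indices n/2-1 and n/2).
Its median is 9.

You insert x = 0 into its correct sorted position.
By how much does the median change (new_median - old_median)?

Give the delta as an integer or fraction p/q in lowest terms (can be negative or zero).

Old median = 9
After inserting x = 0: new sorted = [-4, 0, 2, 4, 6, 12, 17, 28, 33]
New median = 6
Delta = 6 - 9 = -3

Answer: -3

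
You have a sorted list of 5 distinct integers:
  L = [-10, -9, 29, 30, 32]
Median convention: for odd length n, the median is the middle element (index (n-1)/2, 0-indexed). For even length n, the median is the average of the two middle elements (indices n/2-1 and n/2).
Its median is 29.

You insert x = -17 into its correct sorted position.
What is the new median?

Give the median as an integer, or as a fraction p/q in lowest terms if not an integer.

Old list (sorted, length 5): [-10, -9, 29, 30, 32]
Old median = 29
Insert x = -17
Old length odd (5). Middle was index 2 = 29.
New length even (6). New median = avg of two middle elements.
x = -17: 0 elements are < x, 5 elements are > x.
New sorted list: [-17, -10, -9, 29, 30, 32]
New median = 10

Answer: 10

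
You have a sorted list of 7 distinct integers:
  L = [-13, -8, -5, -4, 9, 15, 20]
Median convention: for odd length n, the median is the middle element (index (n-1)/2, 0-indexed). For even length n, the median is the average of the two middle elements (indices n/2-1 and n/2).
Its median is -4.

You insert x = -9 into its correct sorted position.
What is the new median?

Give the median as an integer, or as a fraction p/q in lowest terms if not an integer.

Old list (sorted, length 7): [-13, -8, -5, -4, 9, 15, 20]
Old median = -4
Insert x = -9
Old length odd (7). Middle was index 3 = -4.
New length even (8). New median = avg of two middle elements.
x = -9: 1 elements are < x, 6 elements are > x.
New sorted list: [-13, -9, -8, -5, -4, 9, 15, 20]
New median = -9/2

Answer: -9/2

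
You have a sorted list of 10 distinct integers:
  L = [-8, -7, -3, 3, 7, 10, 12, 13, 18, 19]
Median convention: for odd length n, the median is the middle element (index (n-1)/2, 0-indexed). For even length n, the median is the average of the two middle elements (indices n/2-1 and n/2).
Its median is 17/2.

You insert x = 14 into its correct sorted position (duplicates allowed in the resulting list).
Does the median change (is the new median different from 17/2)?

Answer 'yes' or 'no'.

Old median = 17/2
Insert x = 14
New median = 10
Changed? yes

Answer: yes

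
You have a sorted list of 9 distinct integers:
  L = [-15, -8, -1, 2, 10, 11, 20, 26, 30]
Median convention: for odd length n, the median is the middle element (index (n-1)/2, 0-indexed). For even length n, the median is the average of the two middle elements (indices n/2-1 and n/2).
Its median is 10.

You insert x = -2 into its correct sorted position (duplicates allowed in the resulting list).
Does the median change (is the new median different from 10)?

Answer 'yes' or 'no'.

Answer: yes

Derivation:
Old median = 10
Insert x = -2
New median = 6
Changed? yes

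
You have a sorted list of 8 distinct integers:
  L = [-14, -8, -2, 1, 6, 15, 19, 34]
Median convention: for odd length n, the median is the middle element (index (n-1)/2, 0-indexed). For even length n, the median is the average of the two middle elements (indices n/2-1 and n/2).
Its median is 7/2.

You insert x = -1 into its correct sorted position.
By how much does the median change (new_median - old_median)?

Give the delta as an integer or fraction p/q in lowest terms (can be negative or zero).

Old median = 7/2
After inserting x = -1: new sorted = [-14, -8, -2, -1, 1, 6, 15, 19, 34]
New median = 1
Delta = 1 - 7/2 = -5/2

Answer: -5/2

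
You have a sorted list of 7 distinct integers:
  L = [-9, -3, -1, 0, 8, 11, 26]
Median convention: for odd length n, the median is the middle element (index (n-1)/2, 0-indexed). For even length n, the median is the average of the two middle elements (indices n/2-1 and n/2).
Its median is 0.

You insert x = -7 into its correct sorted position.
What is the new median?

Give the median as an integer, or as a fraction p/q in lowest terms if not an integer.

Answer: -1/2

Derivation:
Old list (sorted, length 7): [-9, -3, -1, 0, 8, 11, 26]
Old median = 0
Insert x = -7
Old length odd (7). Middle was index 3 = 0.
New length even (8). New median = avg of two middle elements.
x = -7: 1 elements are < x, 6 elements are > x.
New sorted list: [-9, -7, -3, -1, 0, 8, 11, 26]
New median = -1/2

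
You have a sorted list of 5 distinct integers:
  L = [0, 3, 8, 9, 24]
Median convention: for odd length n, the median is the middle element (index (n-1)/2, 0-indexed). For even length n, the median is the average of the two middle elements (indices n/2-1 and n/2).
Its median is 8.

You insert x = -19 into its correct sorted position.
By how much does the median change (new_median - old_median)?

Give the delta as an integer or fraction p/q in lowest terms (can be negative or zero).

Answer: -5/2

Derivation:
Old median = 8
After inserting x = -19: new sorted = [-19, 0, 3, 8, 9, 24]
New median = 11/2
Delta = 11/2 - 8 = -5/2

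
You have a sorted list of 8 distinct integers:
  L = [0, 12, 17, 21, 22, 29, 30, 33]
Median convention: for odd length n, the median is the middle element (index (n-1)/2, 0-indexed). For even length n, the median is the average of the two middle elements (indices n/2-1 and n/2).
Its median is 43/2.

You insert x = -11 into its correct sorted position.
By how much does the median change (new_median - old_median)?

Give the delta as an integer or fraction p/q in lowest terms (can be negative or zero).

Old median = 43/2
After inserting x = -11: new sorted = [-11, 0, 12, 17, 21, 22, 29, 30, 33]
New median = 21
Delta = 21 - 43/2 = -1/2

Answer: -1/2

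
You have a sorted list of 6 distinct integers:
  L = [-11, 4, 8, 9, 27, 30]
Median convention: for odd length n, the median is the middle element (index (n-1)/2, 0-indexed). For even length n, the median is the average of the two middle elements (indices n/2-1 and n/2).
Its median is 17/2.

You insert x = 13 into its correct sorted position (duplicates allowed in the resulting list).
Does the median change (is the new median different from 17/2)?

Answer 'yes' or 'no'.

Old median = 17/2
Insert x = 13
New median = 9
Changed? yes

Answer: yes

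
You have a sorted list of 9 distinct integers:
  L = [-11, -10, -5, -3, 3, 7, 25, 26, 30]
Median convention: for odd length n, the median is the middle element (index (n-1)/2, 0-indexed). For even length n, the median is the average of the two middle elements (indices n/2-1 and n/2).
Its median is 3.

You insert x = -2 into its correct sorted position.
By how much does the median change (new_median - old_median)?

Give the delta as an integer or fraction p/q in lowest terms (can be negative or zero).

Answer: -5/2

Derivation:
Old median = 3
After inserting x = -2: new sorted = [-11, -10, -5, -3, -2, 3, 7, 25, 26, 30]
New median = 1/2
Delta = 1/2 - 3 = -5/2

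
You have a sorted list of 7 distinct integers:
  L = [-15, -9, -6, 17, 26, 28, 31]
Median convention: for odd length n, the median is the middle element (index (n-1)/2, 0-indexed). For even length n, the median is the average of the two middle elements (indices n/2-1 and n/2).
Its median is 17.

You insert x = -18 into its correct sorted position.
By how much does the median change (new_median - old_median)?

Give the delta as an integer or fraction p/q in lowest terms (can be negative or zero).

Old median = 17
After inserting x = -18: new sorted = [-18, -15, -9, -6, 17, 26, 28, 31]
New median = 11/2
Delta = 11/2 - 17 = -23/2

Answer: -23/2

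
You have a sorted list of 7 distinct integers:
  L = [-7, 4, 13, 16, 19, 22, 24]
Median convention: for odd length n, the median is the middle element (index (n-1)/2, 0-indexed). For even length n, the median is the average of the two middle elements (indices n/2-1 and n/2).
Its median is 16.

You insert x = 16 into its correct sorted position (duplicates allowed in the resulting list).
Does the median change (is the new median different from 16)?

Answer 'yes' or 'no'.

Answer: no

Derivation:
Old median = 16
Insert x = 16
New median = 16
Changed? no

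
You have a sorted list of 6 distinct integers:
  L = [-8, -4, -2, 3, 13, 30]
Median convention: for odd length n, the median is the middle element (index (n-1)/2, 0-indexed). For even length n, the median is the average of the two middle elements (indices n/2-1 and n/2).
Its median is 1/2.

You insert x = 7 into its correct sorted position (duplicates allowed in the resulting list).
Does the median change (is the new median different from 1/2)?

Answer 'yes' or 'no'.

Answer: yes

Derivation:
Old median = 1/2
Insert x = 7
New median = 3
Changed? yes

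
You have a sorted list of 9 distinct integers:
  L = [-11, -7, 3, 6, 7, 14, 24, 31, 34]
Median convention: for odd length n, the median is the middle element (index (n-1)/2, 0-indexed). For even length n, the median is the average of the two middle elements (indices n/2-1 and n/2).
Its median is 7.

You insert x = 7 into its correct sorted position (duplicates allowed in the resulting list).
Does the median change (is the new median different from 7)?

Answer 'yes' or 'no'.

Answer: no

Derivation:
Old median = 7
Insert x = 7
New median = 7
Changed? no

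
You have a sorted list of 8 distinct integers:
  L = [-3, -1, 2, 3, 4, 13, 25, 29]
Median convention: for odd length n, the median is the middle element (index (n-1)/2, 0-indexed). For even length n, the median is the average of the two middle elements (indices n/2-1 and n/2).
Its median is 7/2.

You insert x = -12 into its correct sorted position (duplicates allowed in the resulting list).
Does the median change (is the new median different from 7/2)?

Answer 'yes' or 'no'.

Old median = 7/2
Insert x = -12
New median = 3
Changed? yes

Answer: yes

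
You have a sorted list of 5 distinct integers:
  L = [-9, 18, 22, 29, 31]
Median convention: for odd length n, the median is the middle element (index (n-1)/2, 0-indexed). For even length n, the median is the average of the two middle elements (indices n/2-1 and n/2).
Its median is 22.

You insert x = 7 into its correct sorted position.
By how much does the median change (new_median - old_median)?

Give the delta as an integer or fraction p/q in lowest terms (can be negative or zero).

Old median = 22
After inserting x = 7: new sorted = [-9, 7, 18, 22, 29, 31]
New median = 20
Delta = 20 - 22 = -2

Answer: -2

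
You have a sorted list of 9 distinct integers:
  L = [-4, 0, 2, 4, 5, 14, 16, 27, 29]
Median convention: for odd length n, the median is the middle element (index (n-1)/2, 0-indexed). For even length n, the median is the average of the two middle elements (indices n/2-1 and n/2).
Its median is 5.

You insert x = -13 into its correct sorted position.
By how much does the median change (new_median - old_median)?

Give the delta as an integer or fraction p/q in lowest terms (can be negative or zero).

Old median = 5
After inserting x = -13: new sorted = [-13, -4, 0, 2, 4, 5, 14, 16, 27, 29]
New median = 9/2
Delta = 9/2 - 5 = -1/2

Answer: -1/2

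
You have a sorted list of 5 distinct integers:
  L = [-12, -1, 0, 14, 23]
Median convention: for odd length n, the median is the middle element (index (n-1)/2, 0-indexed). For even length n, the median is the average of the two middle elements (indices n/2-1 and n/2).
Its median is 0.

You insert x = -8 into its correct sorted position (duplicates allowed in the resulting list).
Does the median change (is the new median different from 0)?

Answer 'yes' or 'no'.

Old median = 0
Insert x = -8
New median = -1/2
Changed? yes

Answer: yes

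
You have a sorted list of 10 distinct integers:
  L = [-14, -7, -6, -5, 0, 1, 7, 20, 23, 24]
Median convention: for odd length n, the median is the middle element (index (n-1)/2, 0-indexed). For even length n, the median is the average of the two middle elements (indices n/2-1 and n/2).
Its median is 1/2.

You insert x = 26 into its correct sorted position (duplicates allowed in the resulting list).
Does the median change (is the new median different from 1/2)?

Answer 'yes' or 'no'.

Answer: yes

Derivation:
Old median = 1/2
Insert x = 26
New median = 1
Changed? yes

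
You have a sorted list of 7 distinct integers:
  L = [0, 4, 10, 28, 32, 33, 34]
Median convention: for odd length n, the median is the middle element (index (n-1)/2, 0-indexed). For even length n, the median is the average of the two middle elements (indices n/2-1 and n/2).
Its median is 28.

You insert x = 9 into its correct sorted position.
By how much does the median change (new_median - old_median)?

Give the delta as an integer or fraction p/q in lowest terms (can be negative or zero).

Answer: -9

Derivation:
Old median = 28
After inserting x = 9: new sorted = [0, 4, 9, 10, 28, 32, 33, 34]
New median = 19
Delta = 19 - 28 = -9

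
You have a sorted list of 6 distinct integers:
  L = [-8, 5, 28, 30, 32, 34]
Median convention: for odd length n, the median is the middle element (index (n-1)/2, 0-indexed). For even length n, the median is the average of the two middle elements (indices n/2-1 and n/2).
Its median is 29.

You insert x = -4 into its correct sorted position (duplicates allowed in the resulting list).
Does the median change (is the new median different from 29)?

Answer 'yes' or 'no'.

Old median = 29
Insert x = -4
New median = 28
Changed? yes

Answer: yes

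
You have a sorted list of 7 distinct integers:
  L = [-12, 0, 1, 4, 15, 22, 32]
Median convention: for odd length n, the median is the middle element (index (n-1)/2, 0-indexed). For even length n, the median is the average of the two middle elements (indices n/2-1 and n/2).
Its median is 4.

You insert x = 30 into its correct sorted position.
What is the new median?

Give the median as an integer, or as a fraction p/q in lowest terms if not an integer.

Old list (sorted, length 7): [-12, 0, 1, 4, 15, 22, 32]
Old median = 4
Insert x = 30
Old length odd (7). Middle was index 3 = 4.
New length even (8). New median = avg of two middle elements.
x = 30: 6 elements are < x, 1 elements are > x.
New sorted list: [-12, 0, 1, 4, 15, 22, 30, 32]
New median = 19/2

Answer: 19/2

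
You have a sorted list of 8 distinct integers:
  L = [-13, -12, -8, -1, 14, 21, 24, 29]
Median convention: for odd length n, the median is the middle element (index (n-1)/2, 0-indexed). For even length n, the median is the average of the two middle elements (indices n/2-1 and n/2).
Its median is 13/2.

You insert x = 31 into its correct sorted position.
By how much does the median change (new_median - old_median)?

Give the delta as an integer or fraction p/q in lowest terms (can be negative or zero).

Answer: 15/2

Derivation:
Old median = 13/2
After inserting x = 31: new sorted = [-13, -12, -8, -1, 14, 21, 24, 29, 31]
New median = 14
Delta = 14 - 13/2 = 15/2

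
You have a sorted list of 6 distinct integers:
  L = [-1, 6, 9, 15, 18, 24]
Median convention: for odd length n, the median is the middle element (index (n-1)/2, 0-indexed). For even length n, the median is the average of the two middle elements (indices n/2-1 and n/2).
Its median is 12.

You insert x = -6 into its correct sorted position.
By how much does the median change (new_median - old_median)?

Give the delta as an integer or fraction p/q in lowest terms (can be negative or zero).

Answer: -3

Derivation:
Old median = 12
After inserting x = -6: new sorted = [-6, -1, 6, 9, 15, 18, 24]
New median = 9
Delta = 9 - 12 = -3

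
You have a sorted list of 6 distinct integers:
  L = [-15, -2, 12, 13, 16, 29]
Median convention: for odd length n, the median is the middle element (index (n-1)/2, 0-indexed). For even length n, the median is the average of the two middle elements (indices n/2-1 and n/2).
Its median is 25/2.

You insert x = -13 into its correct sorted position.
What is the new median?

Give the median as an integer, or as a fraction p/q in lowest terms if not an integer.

Old list (sorted, length 6): [-15, -2, 12, 13, 16, 29]
Old median = 25/2
Insert x = -13
Old length even (6). Middle pair: indices 2,3 = 12,13.
New length odd (7). New median = single middle element.
x = -13: 1 elements are < x, 5 elements are > x.
New sorted list: [-15, -13, -2, 12, 13, 16, 29]
New median = 12

Answer: 12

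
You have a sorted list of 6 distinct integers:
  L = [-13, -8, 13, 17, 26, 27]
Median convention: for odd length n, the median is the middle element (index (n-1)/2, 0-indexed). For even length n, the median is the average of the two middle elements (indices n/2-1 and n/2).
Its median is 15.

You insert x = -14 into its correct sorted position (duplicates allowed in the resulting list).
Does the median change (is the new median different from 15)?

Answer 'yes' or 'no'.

Answer: yes

Derivation:
Old median = 15
Insert x = -14
New median = 13
Changed? yes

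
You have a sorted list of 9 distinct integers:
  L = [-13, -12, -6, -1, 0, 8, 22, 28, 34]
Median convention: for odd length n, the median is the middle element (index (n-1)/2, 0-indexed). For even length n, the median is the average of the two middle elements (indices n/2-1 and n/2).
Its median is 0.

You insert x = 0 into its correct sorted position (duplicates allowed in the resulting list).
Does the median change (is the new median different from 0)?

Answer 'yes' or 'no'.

Answer: no

Derivation:
Old median = 0
Insert x = 0
New median = 0
Changed? no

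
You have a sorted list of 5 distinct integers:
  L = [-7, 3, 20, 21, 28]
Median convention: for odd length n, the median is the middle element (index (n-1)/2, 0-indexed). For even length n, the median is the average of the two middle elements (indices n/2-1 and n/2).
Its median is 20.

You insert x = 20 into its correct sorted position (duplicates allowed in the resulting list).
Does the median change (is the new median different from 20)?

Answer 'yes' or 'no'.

Answer: no

Derivation:
Old median = 20
Insert x = 20
New median = 20
Changed? no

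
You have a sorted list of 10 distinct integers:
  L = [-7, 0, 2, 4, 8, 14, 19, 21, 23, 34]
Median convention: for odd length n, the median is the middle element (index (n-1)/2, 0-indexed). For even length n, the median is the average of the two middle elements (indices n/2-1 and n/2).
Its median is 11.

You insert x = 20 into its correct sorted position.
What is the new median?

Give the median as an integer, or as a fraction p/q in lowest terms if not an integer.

Answer: 14

Derivation:
Old list (sorted, length 10): [-7, 0, 2, 4, 8, 14, 19, 21, 23, 34]
Old median = 11
Insert x = 20
Old length even (10). Middle pair: indices 4,5 = 8,14.
New length odd (11). New median = single middle element.
x = 20: 7 elements are < x, 3 elements are > x.
New sorted list: [-7, 0, 2, 4, 8, 14, 19, 20, 21, 23, 34]
New median = 14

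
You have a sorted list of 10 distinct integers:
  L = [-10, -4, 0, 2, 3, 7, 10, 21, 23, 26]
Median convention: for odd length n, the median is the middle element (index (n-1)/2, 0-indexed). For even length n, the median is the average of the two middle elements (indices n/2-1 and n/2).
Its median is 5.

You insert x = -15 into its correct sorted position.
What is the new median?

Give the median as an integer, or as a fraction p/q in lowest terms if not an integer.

Old list (sorted, length 10): [-10, -4, 0, 2, 3, 7, 10, 21, 23, 26]
Old median = 5
Insert x = -15
Old length even (10). Middle pair: indices 4,5 = 3,7.
New length odd (11). New median = single middle element.
x = -15: 0 elements are < x, 10 elements are > x.
New sorted list: [-15, -10, -4, 0, 2, 3, 7, 10, 21, 23, 26]
New median = 3

Answer: 3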